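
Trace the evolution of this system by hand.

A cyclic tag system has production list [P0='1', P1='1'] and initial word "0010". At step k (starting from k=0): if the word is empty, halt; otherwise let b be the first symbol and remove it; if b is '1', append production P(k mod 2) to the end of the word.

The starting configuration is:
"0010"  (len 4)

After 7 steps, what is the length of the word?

1

gen 0: "0010"  (len 4)
gen 1: "010"  (len 3)
gen 2: "10"  (len 2)
gen 3: "01"  (len 2)
gen 4: "1"  (len 1)
gen 5: "1"  (len 1)
gen 6: "1"  (len 1)
gen 7: "1"  (len 1)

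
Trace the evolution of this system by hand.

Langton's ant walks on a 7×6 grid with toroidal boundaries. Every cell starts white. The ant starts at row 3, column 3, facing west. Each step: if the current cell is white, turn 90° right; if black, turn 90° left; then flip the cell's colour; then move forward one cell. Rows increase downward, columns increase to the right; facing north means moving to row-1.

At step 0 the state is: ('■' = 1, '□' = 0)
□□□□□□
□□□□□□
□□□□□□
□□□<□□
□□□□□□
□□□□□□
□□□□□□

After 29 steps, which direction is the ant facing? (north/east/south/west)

north

0) □□□□□□
□□□□□□
□□□□□□
□□□<□□
□□□□□□
□□□□□□
□□□□□□
1) □□□□□□
□□□□□□
□□□^□□
□□□■□□
□□□□□□
□□□□□□
□□□□□□
2) □□□□□□
□□□□□□
□□□■>□
□□□■□□
□□□□□□
□□□□□□
□□□□□□
3) □□□□□□
□□□□□□
□□□■■□
□□□■v□
□□□□□□
□□□□□□
□□□□□□
4) □□□□□□
□□□□□□
□□□■■□
□□□<■□
□□□□□□
□□□□□□
□□□□□□
5) □□□□□□
□□□□□□
□□□■■□
□□□□■□
□□□v□□
□□□□□□
□□□□□□
6) □□□□□□
□□□□□□
□□□■■□
□□□□■□
□□<■□□
□□□□□□
□□□□□□
7) □□□□□□
□□□□□□
□□□■■□
□□^□■□
□□■■□□
□□□□□□
□□□□□□
8) □□□□□□
□□□□□□
□□□■■□
□□■>■□
□□■■□□
□□□□□□
□□□□□□
9) □□□□□□
□□□□□□
□□□■■□
□□■■■□
□□■v□□
□□□□□□
□□□□□□
10) □□□□□□
□□□□□□
□□□■■□
□□■■■□
□□■□>□
□□□□□□
□□□□□□
11) □□□□□□
□□□□□□
□□□■■□
□□■■■□
□□■□■□
□□□□v□
□□□□□□
12) □□□□□□
□□□□□□
□□□■■□
□□■■■□
□□■□■□
□□□<■□
□□□□□□
13) □□□□□□
□□□□□□
□□□■■□
□□■■■□
□□■^■□
□□□■■□
□□□□□□
14) □□□□□□
□□□□□□
□□□■■□
□□■■■□
□□■■>□
□□□■■□
□□□□□□
15) □□□□□□
□□□□□□
□□□■■□
□□■■^□
□□■■□□
□□□■■□
□□□□□□
16) □□□□□□
□□□□□□
□□□■■□
□□■<□□
□□■■□□
□□□■■□
□□□□□□
17) □□□□□□
□□□□□□
□□□■■□
□□■□□□
□□■v□□
□□□■■□
□□□□□□
18) □□□□□□
□□□□□□
□□□■■□
□□■□□□
□□■□>□
□□□■■□
□□□□□□
19) □□□□□□
□□□□□□
□□□■■□
□□■□□□
□□■□■□
□□□■v□
□□□□□□
20) □□□□□□
□□□□□□
□□□■■□
□□■□□□
□□■□■□
□□□■□>
□□□□□□
21) □□□□□□
□□□□□□
□□□■■□
□□■□□□
□□■□■□
□□□■□■
□□□□□v
22) □□□□□□
□□□□□□
□□□■■□
□□■□□□
□□■□■□
□□□■□■
□□□□<■
23) □□□□□□
□□□□□□
□□□■■□
□□■□□□
□□■□■□
□□□■^■
□□□□■■
24) □□□□□□
□□□□□□
□□□■■□
□□■□□□
□□■□■□
□□□■■>
□□□□■■
25) □□□□□□
□□□□□□
□□□■■□
□□■□□□
□□■□■^
□□□■■□
□□□□■■
26) □□□□□□
□□□□□□
□□□■■□
□□■□□□
>□■□■■
□□□■■□
□□□□■■
27) □□□□□□
□□□□□□
□□□■■□
□□■□□□
■□■□■■
v□□■■□
□□□□■■
28) □□□□□□
□□□□□□
□□□■■□
□□■□□□
■□■□■■
■□□■■<
□□□□■■
29) □□□□□□
□□□□□□
□□□■■□
□□■□□□
■□■□■^
■□□■■■
□□□□■■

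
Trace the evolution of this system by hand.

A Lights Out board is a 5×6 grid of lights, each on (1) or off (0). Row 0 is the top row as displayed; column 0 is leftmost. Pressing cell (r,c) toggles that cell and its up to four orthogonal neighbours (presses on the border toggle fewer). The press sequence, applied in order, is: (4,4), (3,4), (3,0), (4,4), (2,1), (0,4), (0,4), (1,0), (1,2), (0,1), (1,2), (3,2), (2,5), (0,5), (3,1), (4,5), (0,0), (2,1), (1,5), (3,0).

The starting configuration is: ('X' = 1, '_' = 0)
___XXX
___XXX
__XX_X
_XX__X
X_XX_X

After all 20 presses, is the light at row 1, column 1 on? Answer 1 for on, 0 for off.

t=0: ___XXX
___XXX
__XX_X
_XX__X
X_XX_X
t=1: ___XXX
___XXX
__XX_X
_XX_XX
X_X_X_
t=2: ___XXX
___XXX
__XXXX
_XXX__
X_X___
t=3: ___XXX
___XXX
X_XXXX
X_XX__
__X___
t=4: ___XXX
___XXX
X_XXXX
X_XXX_
__XXXX
t=5: ___XXX
_X_XXX
_X_XXX
XXXXX_
__XXXX
t=6: ______
_X_X_X
_X_XXX
XXXXX_
__XXXX
t=7: ___XXX
_X_XXX
_X_XXX
XXXXX_
__XXXX
t=8: X__XXX
X__XXX
XX_XXX
XXXXX_
__XXXX
t=9: X_XXXX
XXX_XX
XXXXXX
XXXXX_
__XXXX
t=10: _X_XXX
X_X_XX
XXXXXX
XXXXX_
__XXXX
t=11: _XXXXX
XX_XXX
XX_XXX
XXXXX_
__XXXX
t=12: _XXXXX
XX_XXX
XXXXXX
X___X_
___XXX
t=13: _XXXXX
XX_XX_
XXXX__
X___XX
___XXX
t=14: _XXX__
XX_XXX
XXXX__
X___XX
___XXX
t=15: _XXX__
XX_XXX
X_XX__
_XX_XX
_X_XXX
t=16: _XXX__
XX_XXX
X_XX__
_XX_X_
_X_X__
t=17: X_XX__
_X_XXX
X_XX__
_XX_X_
_X_X__
t=18: X_XX__
___XXX
_X_X__
__X_X_
_X_X__
t=19: X_XX_X
___X__
_X_X_X
__X_X_
_X_X__
t=20: X_XX_X
___X__
XX_X_X
XXX_X_
XX_X__

0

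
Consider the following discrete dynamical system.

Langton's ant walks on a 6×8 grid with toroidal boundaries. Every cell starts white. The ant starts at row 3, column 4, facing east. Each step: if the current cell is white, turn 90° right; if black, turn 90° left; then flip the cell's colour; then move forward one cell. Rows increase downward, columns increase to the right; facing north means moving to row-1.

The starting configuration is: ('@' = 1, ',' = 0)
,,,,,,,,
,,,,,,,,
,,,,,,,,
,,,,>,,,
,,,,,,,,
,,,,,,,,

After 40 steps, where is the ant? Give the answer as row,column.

t=0: ,,,,,,,,
,,,,,,,,
,,,,,,,,
,,,,>,,,
,,,,,,,,
,,,,,,,,
t=1: ,,,,,,,,
,,,,,,,,
,,,,,,,,
,,,,@,,,
,,,,v,,,
,,,,,,,,
t=2: ,,,,,,,,
,,,,,,,,
,,,,,,,,
,,,,@,,,
,,,<@,,,
,,,,,,,,
t=3: ,,,,,,,,
,,,,,,,,
,,,,,,,,
,,,^@,,,
,,,@@,,,
,,,,,,,,
t=4: ,,,,,,,,
,,,,,,,,
,,,,,,,,
,,,@>,,,
,,,@@,,,
,,,,,,,,
t=5: ,,,,,,,,
,,,,,,,,
,,,,^,,,
,,,@,,,,
,,,@@,,,
,,,,,,,,
t=6: ,,,,,,,,
,,,,,,,,
,,,,@>,,
,,,@,,,,
,,,@@,,,
,,,,,,,,
t=7: ,,,,,,,,
,,,,,,,,
,,,,@@,,
,,,@,v,,
,,,@@,,,
,,,,,,,,
t=8: ,,,,,,,,
,,,,,,,,
,,,,@@,,
,,,@<@,,
,,,@@,,,
,,,,,,,,
t=9: ,,,,,,,,
,,,,,,,,
,,,,^@,,
,,,@@@,,
,,,@@,,,
,,,,,,,,
t=10: ,,,,,,,,
,,,,,,,,
,,,<,@,,
,,,@@@,,
,,,@@,,,
,,,,,,,,
t=11: ,,,,,,,,
,,,^,,,,
,,,@,@,,
,,,@@@,,
,,,@@,,,
,,,,,,,,
t=12: ,,,,,,,,
,,,@>,,,
,,,@,@,,
,,,@@@,,
,,,@@,,,
,,,,,,,,
t=13: ,,,,,,,,
,,,@@,,,
,,,@v@,,
,,,@@@,,
,,,@@,,,
,,,,,,,,
t=14: ,,,,,,,,
,,,@@,,,
,,,<@@,,
,,,@@@,,
,,,@@,,,
,,,,,,,,
t=15: ,,,,,,,,
,,,@@,,,
,,,,@@,,
,,,v@@,,
,,,@@,,,
,,,,,,,,
t=16: ,,,,,,,,
,,,@@,,,
,,,,@@,,
,,,,>@,,
,,,@@,,,
,,,,,,,,
t=17: ,,,,,,,,
,,,@@,,,
,,,,^@,,
,,,,,@,,
,,,@@,,,
,,,,,,,,
t=18: ,,,,,,,,
,,,@@,,,
,,,<,@,,
,,,,,@,,
,,,@@,,,
,,,,,,,,
t=19: ,,,,,,,,
,,,^@,,,
,,,@,@,,
,,,,,@,,
,,,@@,,,
,,,,,,,,
t=20: ,,,,,,,,
,,<,@,,,
,,,@,@,,
,,,,,@,,
,,,@@,,,
,,,,,,,,
t=21: ,,^,,,,,
,,@,@,,,
,,,@,@,,
,,,,,@,,
,,,@@,,,
,,,,,,,,
t=22: ,,@>,,,,
,,@,@,,,
,,,@,@,,
,,,,,@,,
,,,@@,,,
,,,,,,,,
t=23: ,,@@,,,,
,,@v@,,,
,,,@,@,,
,,,,,@,,
,,,@@,,,
,,,,,,,,
t=24: ,,@@,,,,
,,<@@,,,
,,,@,@,,
,,,,,@,,
,,,@@,,,
,,,,,,,,
t=25: ,,@@,,,,
,,,@@,,,
,,v@,@,,
,,,,,@,,
,,,@@,,,
,,,,,,,,
t=26: ,,@@,,,,
,,,@@,,,
,<@@,@,,
,,,,,@,,
,,,@@,,,
,,,,,,,,
t=27: ,,@@,,,,
,^,@@,,,
,@@@,@,,
,,,,,@,,
,,,@@,,,
,,,,,,,,
t=28: ,,@@,,,,
,@>@@,,,
,@@@,@,,
,,,,,@,,
,,,@@,,,
,,,,,,,,
t=29: ,,@@,,,,
,@@@@,,,
,@v@,@,,
,,,,,@,,
,,,@@,,,
,,,,,,,,
t=30: ,,@@,,,,
,@@@@,,,
,@,>,@,,
,,,,,@,,
,,,@@,,,
,,,,,,,,
t=31: ,,@@,,,,
,@@^@,,,
,@,,,@,,
,,,,,@,,
,,,@@,,,
,,,,,,,,
t=32: ,,@@,,,,
,@<,@,,,
,@,,,@,,
,,,,,@,,
,,,@@,,,
,,,,,,,,
t=33: ,,@@,,,,
,@,,@,,,
,@v,,@,,
,,,,,@,,
,,,@@,,,
,,,,,,,,
t=34: ,,@@,,,,
,@,,@,,,
,<@,,@,,
,,,,,@,,
,,,@@,,,
,,,,,,,,
t=35: ,,@@,,,,
,@,,@,,,
,,@,,@,,
,v,,,@,,
,,,@@,,,
,,,,,,,,
t=36: ,,@@,,,,
,@,,@,,,
,,@,,@,,
<@,,,@,,
,,,@@,,,
,,,,,,,,
t=37: ,,@@,,,,
,@,,@,,,
^,@,,@,,
@@,,,@,,
,,,@@,,,
,,,,,,,,
t=38: ,,@@,,,,
,@,,@,,,
@>@,,@,,
@@,,,@,,
,,,@@,,,
,,,,,,,,
t=39: ,,@@,,,,
,@,,@,,,
@@@,,@,,
@v,,,@,,
,,,@@,,,
,,,,,,,,
t=40: ,,@@,,,,
,@,,@,,,
@@@,,@,,
@,>,,@,,
,,,@@,,,
,,,,,,,,

3,2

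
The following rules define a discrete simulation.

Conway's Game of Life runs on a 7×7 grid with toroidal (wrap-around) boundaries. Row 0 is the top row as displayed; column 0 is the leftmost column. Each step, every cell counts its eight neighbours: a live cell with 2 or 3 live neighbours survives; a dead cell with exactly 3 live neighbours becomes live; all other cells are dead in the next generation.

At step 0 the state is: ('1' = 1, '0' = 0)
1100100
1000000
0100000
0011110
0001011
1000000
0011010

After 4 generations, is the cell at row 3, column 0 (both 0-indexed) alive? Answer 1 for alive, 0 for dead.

0) 1100100
1000000
0100000
0011110
0001011
1000000
0011010
1) 1111101
1000000
0111100
0011011
0011011
0011010
1011101
2) 0000100
0000011
1100111
1000001
0100000
1000000
0000000
3) 0000010
0000000
0100100
0000000
0100001
0000000
0000000
4) 0000000
0000000
0000000
1000000
0000000
0000000
0000000

1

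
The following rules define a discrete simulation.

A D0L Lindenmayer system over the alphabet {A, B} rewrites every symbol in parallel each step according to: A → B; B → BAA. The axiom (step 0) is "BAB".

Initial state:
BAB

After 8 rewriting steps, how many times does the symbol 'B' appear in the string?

427

step 0: BAB
step 1: BAABBAA
step 2: BAABBBAABAABB
step 3: BAABBBAABAABAABBBAABBBAABAA
step 4: BAABBBAABAABAABBBAABBBAABBBAABAABAABBBAABAABAABBBAABB
step 5: BAABBBAABAABAABBBAABBBAABBBAABAABAABBBAABAABAABBBAABAABAABBBAABBBAABBBAABAABAABBBAABBBAABBBAABAABAABBBAABAA
step 6: BAABBBAABAABAABBBAABBBAABBBAABAABAABBBAABAABAABBBAABAABAAB…AABAABAABBBAABAABAABBBAABAABAABBBAABBBAABBBAABAABAABBBAABB  (len 213)
step 7: BAABBBAABAABAABBBAABBBAABBBAABAABAABBBAABAABAABBBAABAABAAB…ABAABAABBBAABAABAABBBAABAABAABBBAABBBAABBBAABAABAABBBAABAA  (len 427)
step 8: BAABBBAABAABAABBBAABBBAABBBAABAABAABBBAABAABAABBBAABAABAAB…AABAABAABBBAABAABAABBBAABAABAABBBAABBBAABBBAABAABAABBBAABB  (len 853)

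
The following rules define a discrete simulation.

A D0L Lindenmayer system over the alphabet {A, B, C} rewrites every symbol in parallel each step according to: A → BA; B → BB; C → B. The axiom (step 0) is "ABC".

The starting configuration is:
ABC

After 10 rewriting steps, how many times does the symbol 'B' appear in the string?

step 0: ABC
step 1: BABBB
step 2: BBBABBBBBB
step 3: BBBBBBBABBBBBBBBBBBB
step 4: BBBBBBBBBBBBBBBABBBBBBBBBBBBBBBBBBBBBBBB
step 5: BBBBBBBBBBBBBBBBBBBBBBBBBBBBBBBABBBBBBBBBBBBBBBBBBBBBBBBBBBBBBBBBBBBBBBBBBBBBBBB
step 6: BBBBBBBBBBBBBBBBBBBBBBBBBBBBBBBBBBBBBBBBBBBBBBBBBBBBBBBBBB…BBBBBBBBBBBBBBBBBBBBBBBBBBBBBBBBBBBBBBBBBBBBBBBBBBBBBBBBBB  (len 160)
step 7: BBBBBBBBBBBBBBBBBBBBBBBBBBBBBBBBBBBBBBBBBBBBBBBBBBBBBBBBBB…BBBBBBBBBBBBBBBBBBBBBBBBBBBBBBBBBBBBBBBBBBBBBBBBBBBBBBBBBB  (len 320)
step 8: BBBBBBBBBBBBBBBBBBBBBBBBBBBBBBBBBBBBBBBBBBBBBBBBBBBBBBBBBB…BBBBBBBBBBBBBBBBBBBBBBBBBBBBBBBBBBBBBBBBBBBBBBBBBBBBBBBBBB  (len 640)
step 9: BBBBBBBBBBBBBBBBBBBBBBBBBBBBBBBBBBBBBBBBBBBBBBBBBBBBBBBBBB…BBBBBBBBBBBBBBBBBBBBBBBBBBBBBBBBBBBBBBBBBBBBBBBBBBBBBBBBBB  (len 1280)
step 10: BBBBBBBBBBBBBBBBBBBBBBBBBBBBBBBBBBBBBBBBBBBBBBBBBBBBBBBBBB…BBBBBBBBBBBBBBBBBBBBBBBBBBBBBBBBBBBBBBBBBBBBBBBBBBBBBBBBBB  (len 2560)

2559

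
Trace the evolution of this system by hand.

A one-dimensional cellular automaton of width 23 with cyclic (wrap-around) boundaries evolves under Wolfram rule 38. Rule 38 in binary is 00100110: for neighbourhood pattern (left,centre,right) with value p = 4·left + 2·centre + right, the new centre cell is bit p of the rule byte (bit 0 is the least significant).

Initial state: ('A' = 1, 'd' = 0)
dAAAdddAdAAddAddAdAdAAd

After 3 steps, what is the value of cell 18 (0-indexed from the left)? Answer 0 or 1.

0

gen 0: dAAAdddAdAAddAddAdAdAAd
gen 1: AdddddAAAdddAAdAAAAAddd
gen 2: AddddAdddddAddAdddddddA
gen 3: ddddAAddddAAdAAddddddAd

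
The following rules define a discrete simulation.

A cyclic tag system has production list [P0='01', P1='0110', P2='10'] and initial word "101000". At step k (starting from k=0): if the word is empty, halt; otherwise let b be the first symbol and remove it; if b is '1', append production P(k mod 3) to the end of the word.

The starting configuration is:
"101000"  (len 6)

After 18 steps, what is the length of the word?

8

[0] "101000"  (len 6)
[1] "0100001"  (len 7)
[2] "100001"  (len 6)
[3] "0000110"  (len 7)
[4] "000110"  (len 6)
[5] "00110"  (len 5)
[6] "0110"  (len 4)
[7] "110"  (len 3)
[8] "100110"  (len 6)
[9] "0011010"  (len 7)
[10] "011010"  (len 6)
[11] "11010"  (len 5)
[12] "101010"  (len 6)
[13] "0101001"  (len 7)
[14] "101001"  (len 6)
[15] "0100110"  (len 7)
[16] "100110"  (len 6)
[17] "001100110"  (len 9)
[18] "01100110"  (len 8)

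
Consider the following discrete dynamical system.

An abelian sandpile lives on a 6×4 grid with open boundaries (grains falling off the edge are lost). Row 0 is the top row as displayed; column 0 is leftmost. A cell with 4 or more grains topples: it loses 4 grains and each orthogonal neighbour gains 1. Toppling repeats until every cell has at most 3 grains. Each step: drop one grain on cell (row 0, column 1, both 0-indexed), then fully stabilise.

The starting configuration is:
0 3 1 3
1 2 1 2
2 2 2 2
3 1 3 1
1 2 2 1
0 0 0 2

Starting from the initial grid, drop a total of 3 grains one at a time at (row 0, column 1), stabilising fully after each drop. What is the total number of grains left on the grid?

step 0: 0 3 1 3
1 2 1 2
2 2 2 2
3 1 3 1
1 2 2 1
0 0 0 2
step 1: 1 0 2 3
1 3 1 2
2 2 2 2
3 1 3 1
1 2 2 1
0 0 0 2
step 2: 1 1 2 3
1 3 1 2
2 2 2 2
3 1 3 1
1 2 2 1
0 0 0 2
step 3: 1 2 2 3
1 3 1 2
2 2 2 2
3 1 3 1
1 2 2 1
0 0 0 2

39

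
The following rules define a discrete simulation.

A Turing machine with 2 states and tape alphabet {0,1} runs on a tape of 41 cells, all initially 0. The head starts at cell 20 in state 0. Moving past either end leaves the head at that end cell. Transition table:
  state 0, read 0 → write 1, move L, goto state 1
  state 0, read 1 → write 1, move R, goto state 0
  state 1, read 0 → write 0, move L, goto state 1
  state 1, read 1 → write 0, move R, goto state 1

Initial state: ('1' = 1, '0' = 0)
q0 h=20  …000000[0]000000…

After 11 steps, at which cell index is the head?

gen 0: q0 h=20  …000000[0]000000…
gen 1: q1 h=19  …000000[0]100000…
gen 2: q1 h=18  …000000[0]010000…
gen 3: q1 h=17  …000000[0]001000…
gen 4: q1 h=16  …000000[0]000100…
gen 5: q1 h=15  …000000[0]000010…
gen 6: q1 h=14  …000000[0]000001…
gen 7: q1 h=13  …000000[0]000000…
gen 8: q1 h=12  …000000[0]000000…
gen 9: q1 h=11  …000000[0]000000…
gen 10: q1 h=10  …000000[0]000000…
gen 11: q1 h= 9  …000000[0]000000…

9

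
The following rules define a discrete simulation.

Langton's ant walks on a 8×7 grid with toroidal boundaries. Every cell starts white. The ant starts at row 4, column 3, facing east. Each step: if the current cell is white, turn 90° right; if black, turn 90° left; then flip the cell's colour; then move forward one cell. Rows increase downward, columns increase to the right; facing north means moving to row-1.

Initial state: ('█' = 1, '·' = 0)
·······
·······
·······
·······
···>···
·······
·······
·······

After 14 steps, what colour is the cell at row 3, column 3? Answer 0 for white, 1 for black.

1

gen 0: ·······
·······
·······
·······
···>···
·······
·······
·······
gen 1: ·······
·······
·······
·······
···█···
···v···
·······
·······
gen 2: ·······
·······
·······
·······
···█···
··<█···
·······
·······
gen 3: ·······
·······
·······
·······
··^█···
··██···
·······
·······
gen 4: ·······
·······
·······
·······
··█>···
··██···
·······
·······
gen 5: ·······
·······
·······
···^···
··█····
··██···
·······
·······
gen 6: ·······
·······
·······
···█>··
··█····
··██···
·······
·······
gen 7: ·······
·······
·······
···██··
··█·v··
··██···
·······
·······
gen 8: ·······
·······
·······
···██··
··█<█··
··██···
·······
·······
gen 9: ·······
·······
·······
···^█··
··███··
··██···
·······
·······
gen 10: ·······
·······
·······
··<·█··
··███··
··██···
·······
·······
gen 11: ·······
·······
··^····
··█·█··
··███··
··██···
·······
·······
gen 12: ·······
·······
··█>···
··█·█··
··███··
··██···
·······
·······
gen 13: ·······
·······
··██···
··█v█··
··███··
··██···
·······
·······
gen 14: ·······
·······
··██···
··<██··
··███··
··██···
·······
·······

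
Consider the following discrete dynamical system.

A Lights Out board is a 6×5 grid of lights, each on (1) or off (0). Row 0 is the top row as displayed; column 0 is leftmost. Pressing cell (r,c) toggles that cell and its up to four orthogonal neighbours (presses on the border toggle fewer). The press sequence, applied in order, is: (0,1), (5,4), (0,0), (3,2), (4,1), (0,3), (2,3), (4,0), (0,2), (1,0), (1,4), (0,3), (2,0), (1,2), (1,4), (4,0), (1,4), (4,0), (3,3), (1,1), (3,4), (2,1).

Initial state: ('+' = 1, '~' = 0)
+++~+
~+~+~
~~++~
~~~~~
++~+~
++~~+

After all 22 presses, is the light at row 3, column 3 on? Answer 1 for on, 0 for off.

k=0  +++~+
~+~+~
~~++~
~~~~~
++~+~
++~~+
k=1  ~~~~+
~~~+~
~~++~
~~~~~
++~+~
++~~+
k=2  ~~~~+
~~~+~
~~++~
~~~~~
++~++
++~+~
k=3  ++~~+
+~~+~
~~++~
~~~~~
++~++
++~+~
k=4  ++~~+
+~~+~
~~~+~
~+++~
+++++
++~+~
k=5  ++~~+
+~~+~
~~~+~
~~++~
~~~++
+~~+~
k=6  ++++~
+~~~~
~~~+~
~~++~
~~~++
+~~+~
k=7  ++++~
+~~+~
~~+~+
~~+~~
~~~++
+~~+~
k=8  ++++~
+~~+~
~~+~+
+~+~~
++~++
~~~+~
k=9  +~~~~
+~++~
~~+~+
+~+~~
++~++
~~~+~
k=10  ~~~~~
~+++~
+~+~+
+~+~~
++~++
~~~+~
k=11  ~~~~+
~++~+
+~+~~
+~+~~
++~++
~~~+~
k=12  ~~++~
~++++
+~+~~
+~+~~
++~++
~~~+~
k=13  ~~++~
+++++
~++~~
~~+~~
++~++
~~~+~
k=14  ~~~+~
+~~~+
~+~~~
~~+~~
++~++
~~~+~
k=15  ~~~++
+~~+~
~+~~+
~~+~~
++~++
~~~+~
k=16  ~~~++
+~~+~
~+~~+
+~+~~
~~~++
+~~+~
k=17  ~~~+~
+~~~+
~+~~~
+~+~~
~~~++
+~~+~
k=18  ~~~+~
+~~~+
~+~~~
~~+~~
++~++
~~~+~
k=19  ~~~+~
+~~~+
~+~+~
~~~++
++~~+
~~~+~
k=20  ~+~+~
~++~+
~~~+~
~~~++
++~~+
~~~+~
k=21  ~+~+~
~++~+
~~~++
~~~~~
++~~~
~~~+~
k=22  ~+~+~
~~+~+
+++++
~+~~~
++~~~
~~~+~

0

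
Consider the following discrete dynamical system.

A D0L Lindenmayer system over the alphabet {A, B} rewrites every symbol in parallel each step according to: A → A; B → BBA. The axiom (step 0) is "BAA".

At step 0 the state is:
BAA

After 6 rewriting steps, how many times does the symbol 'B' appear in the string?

64

t=0: BAA
t=1: BBAAA
t=2: BBABBAAAA
t=3: BBABBAABBABBAAAAA
t=4: BBABBAABBABBAAABBABBAABBABBAAAAAA
t=5: BBABBAABBABBAAABBABBAABBABBAAAABBABBAABBABBAAABBABBAABBABBAAAAAAA
t=6: BBABBAABBABBAAABBABBAABBABBAAAABBABBAABBABBAAABBABBAABBABB…BABBAAABBABBAABBABBAAAABBABBAABBABBAAABBABBAABBABBAAAAAAAA  (len 129)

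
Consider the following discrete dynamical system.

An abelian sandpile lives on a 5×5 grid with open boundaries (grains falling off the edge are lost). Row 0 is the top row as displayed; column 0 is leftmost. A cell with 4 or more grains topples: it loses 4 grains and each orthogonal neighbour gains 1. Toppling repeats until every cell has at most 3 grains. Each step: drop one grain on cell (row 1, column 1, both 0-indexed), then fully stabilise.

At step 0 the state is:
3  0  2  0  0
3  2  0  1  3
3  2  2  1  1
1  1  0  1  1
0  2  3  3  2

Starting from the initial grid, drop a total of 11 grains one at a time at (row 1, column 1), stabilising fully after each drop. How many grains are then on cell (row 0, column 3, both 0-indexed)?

1

0) 3  0  2  0  0
3  2  0  1  3
3  2  2  1  1
1  1  0  1  1
0  2  3  3  2
1) 3  0  2  0  0
3  3  0  1  3
3  2  2  1  1
1  1  0  1  1
0  2  3  3  2
2) 0  2  2  0  0
2  2  1  1  3
1  0  3  1  1
2  2  0  1  1
0  2  3  3  2
3) 0  2  2  0  0
2  3  1  1  3
1  0  3  1  1
2  2  0  1  1
0  2  3  3  2
4) 0  3  2  0  0
3  0  2  1  3
1  1  3  1  1
2  2  0  1  1
0  2  3  3  2
5) 0  3  2  0  0
3  1  2  1  3
1  1  3  1  1
2  2  0  1  1
0  2  3  3  2
6) 0  3  2  0  0
3  2  2  1  3
1  1  3  1  1
2  2  0  1  1
0  2  3  3  2
7) 0  3  2  0  0
3  3  2  1  3
1  1  3  1  1
2  2  0  1  1
0  2  3  3  2
8) 2  0  3  0  0
0  2  3  1  3
2  2  3  1  1
2  2  0  1  1
0  2  3  3  2
9) 2  0  3  0  0
0  3  3  1  3
2  2  3  1  1
2  2  0  1  1
0  2  3  3  2
10) 2  2  0  1  0
1  2  2  2  3
3  0  1  2  1
2  3  1  1  1
0  2  3  3  2
11) 2  2  0  1  0
1  3  2  2  3
3  0  1  2  1
2  3  1  1  1
0  2  3  3  2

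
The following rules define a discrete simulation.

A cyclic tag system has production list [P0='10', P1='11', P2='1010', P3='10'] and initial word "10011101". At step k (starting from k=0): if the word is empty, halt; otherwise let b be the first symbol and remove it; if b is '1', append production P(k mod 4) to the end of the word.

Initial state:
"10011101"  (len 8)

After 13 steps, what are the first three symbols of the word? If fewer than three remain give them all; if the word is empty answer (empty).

011

t=0: "10011101"  (len 8)
t=1: "001110110"  (len 9)
t=2: "01110110"  (len 8)
t=3: "1110110"  (len 7)
t=4: "11011010"  (len 8)
t=5: "101101010"  (len 9)
t=6: "0110101011"  (len 10)
t=7: "110101011"  (len 9)
t=8: "1010101110"  (len 10)
t=9: "01010111010"  (len 11)
t=10: "1010111010"  (len 10)
t=11: "0101110101010"  (len 13)
t=12: "101110101010"  (len 12)
t=13: "0111010101010"  (len 13)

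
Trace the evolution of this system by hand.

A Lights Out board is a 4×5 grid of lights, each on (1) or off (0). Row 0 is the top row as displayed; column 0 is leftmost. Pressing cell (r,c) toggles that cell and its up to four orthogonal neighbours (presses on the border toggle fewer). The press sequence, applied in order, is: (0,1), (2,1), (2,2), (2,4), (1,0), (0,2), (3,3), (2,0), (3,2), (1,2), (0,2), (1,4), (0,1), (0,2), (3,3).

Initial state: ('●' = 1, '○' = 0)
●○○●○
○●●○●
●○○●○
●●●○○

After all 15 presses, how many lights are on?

gen 0: ●○○●○
○●●○●
●○○●○
●●●○○
gen 1: ○●●●○
○○●○●
●○○●○
●●●○○
gen 2: ○●●●○
○●●○●
○●●●○
●○●○○
gen 3: ○●●●○
○●○○●
○○○○○
●○○○○
gen 4: ○●●●○
○●○○○
○○○●●
●○○○●
gen 5: ●●●●○
●○○○○
●○○●●
●○○○●
gen 6: ●○○○○
●○●○○
●○○●●
●○○○●
gen 7: ●○○○○
●○●○○
●○○○●
●○●●○
gen 8: ●○○○○
○○●○○
○●○○●
○○●●○
gen 9: ●○○○○
○○●○○
○●●○●
○●○○○
gen 10: ●○●○○
○●○●○
○●○○●
○●○○○
gen 11: ●●○●○
○●●●○
○●○○●
○●○○○
gen 12: ●●○●●
○●●○●
○●○○○
○●○○○
gen 13: ○○●●●
○○●○●
○●○○○
○●○○○
gen 14: ○●○○●
○○○○●
○●○○○
○●○○○
gen 15: ○●○○●
○○○○●
○●○●○
○●●●●

9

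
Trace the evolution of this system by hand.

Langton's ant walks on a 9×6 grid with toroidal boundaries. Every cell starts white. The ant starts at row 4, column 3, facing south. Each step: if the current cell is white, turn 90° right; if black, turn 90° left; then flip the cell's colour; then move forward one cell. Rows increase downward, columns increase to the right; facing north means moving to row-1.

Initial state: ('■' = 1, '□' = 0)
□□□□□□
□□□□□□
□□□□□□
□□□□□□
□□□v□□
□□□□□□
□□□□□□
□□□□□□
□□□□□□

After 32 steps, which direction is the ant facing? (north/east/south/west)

north

step 0: □□□□□□
□□□□□□
□□□□□□
□□□□□□
□□□v□□
□□□□□□
□□□□□□
□□□□□□
□□□□□□
step 1: □□□□□□
□□□□□□
□□□□□□
□□□□□□
□□<■□□
□□□□□□
□□□□□□
□□□□□□
□□□□□□
step 2: □□□□□□
□□□□□□
□□□□□□
□□^□□□
□□■■□□
□□□□□□
□□□□□□
□□□□□□
□□□□□□
step 3: □□□□□□
□□□□□□
□□□□□□
□□■>□□
□□■■□□
□□□□□□
□□□□□□
□□□□□□
□□□□□□
step 4: □□□□□□
□□□□□□
□□□□□□
□□■■□□
□□■v□□
□□□□□□
□□□□□□
□□□□□□
□□□□□□
step 5: □□□□□□
□□□□□□
□□□□□□
□□■■□□
□□■□>□
□□□□□□
□□□□□□
□□□□□□
□□□□□□
step 6: □□□□□□
□□□□□□
□□□□□□
□□■■□□
□□■□■□
□□□□v□
□□□□□□
□□□□□□
□□□□□□
step 7: □□□□□□
□□□□□□
□□□□□□
□□■■□□
□□■□■□
□□□<■□
□□□□□□
□□□□□□
□□□□□□
step 8: □□□□□□
□□□□□□
□□□□□□
□□■■□□
□□■^■□
□□□■■□
□□□□□□
□□□□□□
□□□□□□
step 9: □□□□□□
□□□□□□
□□□□□□
□□■■□□
□□■■>□
□□□■■□
□□□□□□
□□□□□□
□□□□□□
step 10: □□□□□□
□□□□□□
□□□□□□
□□■■^□
□□■■□□
□□□■■□
□□□□□□
□□□□□□
□□□□□□
step 11: □□□□□□
□□□□□□
□□□□□□
□□■■■>
□□■■□□
□□□■■□
□□□□□□
□□□□□□
□□□□□□
step 12: □□□□□□
□□□□□□
□□□□□□
□□■■■■
□□■■□v
□□□■■□
□□□□□□
□□□□□□
□□□□□□
step 13: □□□□□□
□□□□□□
□□□□□□
□□■■■■
□□■■<■
□□□■■□
□□□□□□
□□□□□□
□□□□□□
step 14: □□□□□□
□□□□□□
□□□□□□
□□■■^■
□□■■■■
□□□■■□
□□□□□□
□□□□□□
□□□□□□
step 15: □□□□□□
□□□□□□
□□□□□□
□□■<□■
□□■■■■
□□□■■□
□□□□□□
□□□□□□
□□□□□□
step 16: □□□□□□
□□□□□□
□□□□□□
□□■□□■
□□■v■■
□□□■■□
□□□□□□
□□□□□□
□□□□□□
step 17: □□□□□□
□□□□□□
□□□□□□
□□■□□■
□□■□>■
□□□■■□
□□□□□□
□□□□□□
□□□□□□
step 18: □□□□□□
□□□□□□
□□□□□□
□□■□^■
□□■□□■
□□□■■□
□□□□□□
□□□□□□
□□□□□□
step 19: □□□□□□
□□□□□□
□□□□□□
□□■□■>
□□■□□■
□□□■■□
□□□□□□
□□□□□□
□□□□□□
step 20: □□□□□□
□□□□□□
□□□□□^
□□■□■□
□□■□□■
□□□■■□
□□□□□□
□□□□□□
□□□□□□
step 21: □□□□□□
□□□□□□
>□□□□■
□□■□■□
□□■□□■
□□□■■□
□□□□□□
□□□□□□
□□□□□□
step 22: □□□□□□
□□□□□□
■□□□□■
v□■□■□
□□■□□■
□□□■■□
□□□□□□
□□□□□□
□□□□□□
step 23: □□□□□□
□□□□□□
■□□□□■
■□■□■<
□□■□□■
□□□■■□
□□□□□□
□□□□□□
□□□□□□
step 24: □□□□□□
□□□□□□
■□□□□^
■□■□■■
□□■□□■
□□□■■□
□□□□□□
□□□□□□
□□□□□□
step 25: □□□□□□
□□□□□□
■□□□<□
■□■□■■
□□■□□■
□□□■■□
□□□□□□
□□□□□□
□□□□□□
step 26: □□□□□□
□□□□^□
■□□□■□
■□■□■■
□□■□□■
□□□■■□
□□□□□□
□□□□□□
□□□□□□
step 27: □□□□□□
□□□□■>
■□□□■□
■□■□■■
□□■□□■
□□□■■□
□□□□□□
□□□□□□
□□□□□□
step 28: □□□□□□
□□□□■■
■□□□■v
■□■□■■
□□■□□■
□□□■■□
□□□□□□
□□□□□□
□□□□□□
step 29: □□□□□□
□□□□■■
■□□□<■
■□■□■■
□□■□□■
□□□■■□
□□□□□□
□□□□□□
□□□□□□
step 30: □□□□□□
□□□□■■
■□□□□■
■□■□v■
□□■□□■
□□□■■□
□□□□□□
□□□□□□
□□□□□□
step 31: □□□□□□
□□□□■■
■□□□□■
■□■□□>
□□■□□■
□□□■■□
□□□□□□
□□□□□□
□□□□□□
step 32: □□□□□□
□□□□■■
■□□□□^
■□■□□□
□□■□□■
□□□■■□
□□□□□□
□□□□□□
□□□□□□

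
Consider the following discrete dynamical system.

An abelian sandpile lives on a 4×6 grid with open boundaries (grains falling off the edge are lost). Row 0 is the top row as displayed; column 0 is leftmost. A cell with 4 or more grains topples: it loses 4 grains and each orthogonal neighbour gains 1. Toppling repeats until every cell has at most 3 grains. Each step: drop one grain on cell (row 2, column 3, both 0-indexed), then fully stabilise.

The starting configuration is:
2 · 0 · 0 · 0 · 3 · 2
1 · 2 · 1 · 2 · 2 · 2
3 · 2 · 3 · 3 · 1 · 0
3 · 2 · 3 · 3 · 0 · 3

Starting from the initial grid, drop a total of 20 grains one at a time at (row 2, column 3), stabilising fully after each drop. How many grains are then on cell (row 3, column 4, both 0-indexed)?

3

t=0: 2 · 0 · 0 · 0 · 3 · 2
1 · 2 · 1 · 2 · 2 · 2
3 · 2 · 3 · 3 · 1 · 0
3 · 2 · 3 · 3 · 0 · 3
t=1: 2 · 0 · 0 · 0 · 3 · 2
1 · 2 · 2 · 3 · 2 · 2
3 · 3 · 1 · 2 · 2 · 0
3 · 3 · 1 · 1 · 1 · 3
t=2: 2 · 0 · 0 · 0 · 3 · 2
1 · 2 · 2 · 3 · 2 · 2
3 · 3 · 1 · 3 · 2 · 0
3 · 3 · 1 · 1 · 1 · 3
t=3: 2 · 0 · 0 · 1 · 3 · 2
1 · 2 · 3 · 0 · 3 · 2
3 · 3 · 2 · 1 · 3 · 0
3 · 3 · 1 · 2 · 1 · 3
t=4: 2 · 0 · 0 · 1 · 3 · 2
1 · 2 · 3 · 0 · 3 · 2
3 · 3 · 2 · 2 · 3 · 0
3 · 3 · 1 · 2 · 1 · 3
t=5: 2 · 0 · 0 · 1 · 3 · 2
1 · 2 · 3 · 0 · 3 · 2
3 · 3 · 2 · 3 · 3 · 0
3 · 3 · 1 · 2 · 1 · 3
t=6: 2 · 0 · 0 · 2 · 0 · 3
1 · 2 · 3 · 2 · 1 · 3
3 · 3 · 3 · 1 · 1 · 1
3 · 3 · 1 · 3 · 2 · 3
t=7: 2 · 0 · 0 · 2 · 0 · 3
1 · 2 · 3 · 2 · 1 · 3
3 · 3 · 3 · 2 · 1 · 1
3 · 3 · 1 · 3 · 2 · 3
t=8: 2 · 0 · 0 · 2 · 0 · 3
1 · 2 · 3 · 2 · 1 · 3
3 · 3 · 3 · 3 · 1 · 1
3 · 3 · 1 · 3 · 2 · 3
t=9: 2 · 1 · 1 · 3 · 0 · 3
3 · 0 · 2 · 0 · 2 · 3
1 · 3 · 3 · 3 · 2 · 1
1 · 2 · 0 · 1 · 3 · 3
t=10: 2 · 1 · 1 · 3 · 0 · 3
3 · 1 · 3 · 1 · 2 · 3
2 · 0 · 1 · 1 · 3 · 1
1 · 3 · 1 · 2 · 3 · 3
t=11: 2 · 1 · 1 · 3 · 0 · 3
3 · 1 · 3 · 1 · 2 · 3
2 · 0 · 1 · 2 · 3 · 1
1 · 3 · 1 · 2 · 3 · 3
t=12: 2 · 1 · 1 · 3 · 0 · 3
3 · 1 · 3 · 1 · 2 · 3
2 · 0 · 1 · 3 · 3 · 1
1 · 3 · 1 · 2 · 3 · 3
t=13: 2 · 1 · 1 · 3 · 0 · 3
3 · 1 · 3 · 2 · 3 · 3
2 · 0 · 2 · 2 · 1 · 3
1 · 3 · 2 · 0 · 2 · 0
t=14: 2 · 1 · 1 · 3 · 0 · 3
3 · 1 · 3 · 2 · 3 · 3
2 · 0 · 2 · 3 · 1 · 3
1 · 3 · 2 · 0 · 2 · 0
t=15: 2 · 1 · 1 · 3 · 0 · 3
3 · 1 · 3 · 3 · 3 · 3
2 · 0 · 3 · 0 · 2 · 3
1 · 3 · 2 · 1 · 2 · 0
t=16: 2 · 1 · 1 · 3 · 0 · 3
3 · 1 · 3 · 3 · 3 · 3
2 · 0 · 3 · 1 · 2 · 3
1 · 3 · 2 · 1 · 2 · 0
t=17: 2 · 1 · 1 · 3 · 0 · 3
3 · 1 · 3 · 3 · 3 · 3
2 · 0 · 3 · 2 · 2 · 3
1 · 3 · 2 · 1 · 2 · 0
t=18: 2 · 1 · 1 · 3 · 0 · 3
3 · 1 · 3 · 3 · 3 · 3
2 · 0 · 3 · 3 · 2 · 3
1 · 3 · 2 · 1 · 2 · 0
t=19: 2 · 1 · 3 · 0 · 3 · 0
3 · 2 · 1 · 3 · 2 · 2
2 · 1 · 1 · 3 · 1 · 1
1 · 3 · 3 · 2 · 3 · 1
t=20: 2 · 1 · 3 · 1 · 3 · 0
3 · 2 · 2 · 0 · 3 · 2
2 · 1 · 2 · 1 · 2 · 1
1 · 3 · 3 · 3 · 3 · 1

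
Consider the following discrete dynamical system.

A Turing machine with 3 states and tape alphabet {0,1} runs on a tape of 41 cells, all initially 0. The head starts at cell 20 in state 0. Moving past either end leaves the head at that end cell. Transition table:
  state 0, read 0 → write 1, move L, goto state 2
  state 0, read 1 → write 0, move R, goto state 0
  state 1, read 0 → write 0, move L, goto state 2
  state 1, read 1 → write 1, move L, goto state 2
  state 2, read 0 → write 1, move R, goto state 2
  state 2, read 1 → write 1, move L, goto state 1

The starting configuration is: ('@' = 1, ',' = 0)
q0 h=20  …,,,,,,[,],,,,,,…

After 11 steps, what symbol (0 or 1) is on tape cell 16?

1

[0] q0 h=20  …,,,,,,[,],,,,,,…
[1] q2 h=19  …,,,,,,[,]@,,,,,…
[2] q2 h=20  …,,,,,@[@],,,,,,…
[3] q1 h=19  …,,,,,,[@]@,,,,,…
[4] q2 h=18  …,,,,,,[,]@@,,,,…
[5] q2 h=19  …,,,,,@[@]@,,,,,…
[6] q1 h=18  …,,,,,,[@]@@,,,,…
[7] q2 h=17  …,,,,,,[,]@@@,,,…
[8] q2 h=18  …,,,,,@[@]@@,,,,…
[9] q1 h=17  …,,,,,,[@]@@@,,,…
[10] q2 h=16  …,,,,,,[,]@@@@,,…
[11] q2 h=17  …,,,,,@[@]@@@,,,…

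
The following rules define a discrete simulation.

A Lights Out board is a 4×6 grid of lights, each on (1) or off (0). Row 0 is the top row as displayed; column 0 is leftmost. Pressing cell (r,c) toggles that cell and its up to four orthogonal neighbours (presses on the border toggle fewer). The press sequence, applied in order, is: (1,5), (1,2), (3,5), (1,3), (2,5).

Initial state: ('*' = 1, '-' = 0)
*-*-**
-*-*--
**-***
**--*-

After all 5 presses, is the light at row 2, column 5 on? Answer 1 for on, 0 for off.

0

k=0  *-*-**
-*-*--
**-***
**--*-
k=1  *-*-*-
-*-***
**-**-
**--*-
k=2  *---*-
--*-**
*****-
**--*-
k=3  *---*-
--*-**
******
**---*
k=4  *--**-
---*-*
***-**
**---*
k=5  *--**-
---*--
***---
**----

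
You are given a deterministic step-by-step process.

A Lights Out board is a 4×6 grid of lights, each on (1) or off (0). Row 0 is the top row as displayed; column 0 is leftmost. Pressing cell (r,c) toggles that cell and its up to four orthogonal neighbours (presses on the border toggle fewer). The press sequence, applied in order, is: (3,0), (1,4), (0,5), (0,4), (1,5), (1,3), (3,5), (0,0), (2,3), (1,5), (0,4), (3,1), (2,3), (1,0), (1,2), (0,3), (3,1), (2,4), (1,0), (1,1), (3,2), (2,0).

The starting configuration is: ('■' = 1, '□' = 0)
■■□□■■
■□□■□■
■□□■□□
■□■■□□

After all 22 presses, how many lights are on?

k=0  ■■□□■■
■□□■□■
■□□■□□
■□■■□□
k=1  ■■□□■■
■□□■□■
□□□■□□
□■■■□□
k=2  ■■□□□■
■□□□■□
□□□■■□
□■■■□□
k=3  ■■□□■□
■□□□■■
□□□■■□
□■■■□□
k=4  ■■□■□■
■□□□□■
□□□■■□
□■■■□□
k=5  ■■□■□□
■□□□■□
□□□■■■
□■■■□□
k=6  ■■□□□□
■□■■□□
□□□□■■
□■■■□□
k=7  ■■□□□□
■□■■□□
□□□□■□
□■■■■■
k=8  □□□□□□
□□■■□□
□□□□■□
□■■■■■
k=9  □□□□□□
□□■□□□
□□■■□□
□■■□■■
k=10  □□□□□■
□□■□■■
□□■■□■
□■■□■■
k=11  □□□■■□
□□■□□■
□□■■□■
□■■□■■
k=12  □□□■■□
□□■□□■
□■■■□■
■□□□■■
k=13  □□□■■□
□□■■□■
□■□□■■
■□□■■■
k=14  ■□□■■□
■■■■□■
■■□□■■
■□□■■■
k=15  ■□■■■□
■□□□□■
■■■□■■
■□□■■■
k=16  ■□□□□□
■□□■□■
■■■□■■
■□□■■■
k=17  ■□□□□□
■□□■□■
■□■□■■
□■■■■■
k=18  ■□□□□□
■□□■■■
■□■■□□
□■■■□■
k=19  □□□□□□
□■□■■■
□□■■□□
□■■■□■
k=20  □■□□□□
■□■■■■
□■■■□□
□■■■□■
k=21  □■□□□□
■□■■■■
□■□■□□
□□□□□■
k=22  □■□□□□
□□■■■■
■□□■□□
■□□□□■

9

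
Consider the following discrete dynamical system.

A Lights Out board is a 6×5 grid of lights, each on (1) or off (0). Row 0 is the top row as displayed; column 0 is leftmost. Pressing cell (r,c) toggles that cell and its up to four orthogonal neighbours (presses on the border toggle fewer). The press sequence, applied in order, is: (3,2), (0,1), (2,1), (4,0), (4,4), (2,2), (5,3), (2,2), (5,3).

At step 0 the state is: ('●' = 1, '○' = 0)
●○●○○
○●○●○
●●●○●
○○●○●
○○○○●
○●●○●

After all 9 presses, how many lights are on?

k=0  ●○●○○
○●○●○
●●●○●
○○●○●
○○○○●
○●●○●
k=1  ●○●○○
○●○●○
●●○○●
○●○●●
○○●○●
○●●○●
k=2  ○●○○○
○○○●○
●●○○●
○●○●●
○○●○●
○●●○●
k=3  ○●○○○
○●○●○
○○●○●
○○○●●
○○●○●
○●●○●
k=4  ○●○○○
○●○●○
○○●○●
●○○●●
●●●○●
●●●○●
k=5  ○●○○○
○●○●○
○○●○●
●○○●○
●●●●○
●●●○○
k=6  ○●○○○
○●●●○
○●○●●
●○●●○
●●●●○
●●●○○
k=7  ○●○○○
○●●●○
○●○●●
●○●●○
●●●○○
●●○●●
k=8  ○●○○○
○●○●○
○○●○●
●○○●○
●●●○○
●●○●●
k=9  ○●○○○
○●○●○
○○●○●
●○○●○
●●●●○
●●●○○

14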